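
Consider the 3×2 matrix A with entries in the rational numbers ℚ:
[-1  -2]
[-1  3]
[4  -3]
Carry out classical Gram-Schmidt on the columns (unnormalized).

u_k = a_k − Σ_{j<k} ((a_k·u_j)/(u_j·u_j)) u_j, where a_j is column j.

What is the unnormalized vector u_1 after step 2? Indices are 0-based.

u_1 = (-49/18, 41/18, -1/9)

Step 1: u_0 = a_0 = (-1, -1, 4).
Step 2: u_1 = a_1 − (-13/18)·u_0 = (-49/18, 41/18, -1/9).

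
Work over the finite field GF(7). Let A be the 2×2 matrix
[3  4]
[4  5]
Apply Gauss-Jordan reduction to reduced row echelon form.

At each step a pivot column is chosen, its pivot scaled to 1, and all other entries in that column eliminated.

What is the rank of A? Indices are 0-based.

rank = 2

pivot(0,0)=3: scale R0 → (1, 6)
  clear (1,0): R1 −= (4)R0 → (0, 2)
pivot(1,1)=2: scale R1 → (0, 1)
  clear (0,1): R0 −= (6)R1 → (1, 0)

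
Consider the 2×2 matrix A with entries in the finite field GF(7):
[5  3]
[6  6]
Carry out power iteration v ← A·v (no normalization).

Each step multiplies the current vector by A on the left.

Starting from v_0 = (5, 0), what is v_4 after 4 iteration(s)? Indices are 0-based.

v_0 = (5, 0).
v_1 = A·v_0 = (4, 2).
v_2 = A·v_1 = (5, 1).
v_3 = A·v_2 = (0, 1).
v_4 = A·v_3 = (3, 6).

v_4 = (3, 6)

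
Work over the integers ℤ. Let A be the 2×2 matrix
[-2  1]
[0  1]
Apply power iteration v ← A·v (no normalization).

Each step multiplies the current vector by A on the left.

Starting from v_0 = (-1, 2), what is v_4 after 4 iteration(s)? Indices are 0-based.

v_4 = (-26, 2)

v_0 = (-1, 2).
v_1 = A·v_0 = (4, 2).
v_2 = A·v_1 = (-6, 2).
v_3 = A·v_2 = (14, 2).
v_4 = A·v_3 = (-26, 2).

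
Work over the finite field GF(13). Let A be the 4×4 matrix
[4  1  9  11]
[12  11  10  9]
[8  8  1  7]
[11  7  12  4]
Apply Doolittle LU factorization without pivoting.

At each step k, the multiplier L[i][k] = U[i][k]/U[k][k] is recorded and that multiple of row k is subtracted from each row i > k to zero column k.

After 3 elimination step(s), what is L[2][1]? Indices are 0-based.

L[2][1] = 4

[col 0] pivot 4
  R1 -= 3*R0 → (0, 8, 9, 2)  (L[1][0] := 3)
  R2 -= 2*R0 → (0, 6, 9, 11)  (L[2][0] := 2)
  R3 -= 6*R0 → (0, 1, 10, 3)  (L[3][0] := 6)
[col 1] pivot 8
  R2 -= 4*R1 → (0, 0, 12, 3)  (L[2][1] := 4)
  R3 -= 5*R1 → (0, 0, 4, 6)  (L[3][1] := 5)
[col 2] pivot 12
  R3 -= 9*R2 → (0, 0, 0, 5)  (L[3][2] := 9)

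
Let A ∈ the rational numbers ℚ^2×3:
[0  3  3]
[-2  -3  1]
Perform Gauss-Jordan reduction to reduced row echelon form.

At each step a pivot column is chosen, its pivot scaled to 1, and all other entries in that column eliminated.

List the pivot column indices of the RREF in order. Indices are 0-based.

[1] R0 <-> R1
[1] R0 /= -2  ⇒  (1, 3/2, -1/2)
[2] R1 /= 3  ⇒  (0, 1, 1)
     R0 -= 3/2·R1  ⇒  (1, 0, -2)

pivot columns: 0, 1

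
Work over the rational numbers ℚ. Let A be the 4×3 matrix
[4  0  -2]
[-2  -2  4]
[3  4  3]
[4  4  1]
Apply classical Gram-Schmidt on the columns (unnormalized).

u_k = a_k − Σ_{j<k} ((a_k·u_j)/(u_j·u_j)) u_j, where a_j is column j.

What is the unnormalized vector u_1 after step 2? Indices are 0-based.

u_1 = (-128/45, -26/45, 28/15, 52/45)

Step 1: u_0 = a_0 = (4, -2, 3, 4).
Step 2: u_1 = a_1 − (32/45)·u_0 = (-128/45, -26/45, 28/15, 52/45).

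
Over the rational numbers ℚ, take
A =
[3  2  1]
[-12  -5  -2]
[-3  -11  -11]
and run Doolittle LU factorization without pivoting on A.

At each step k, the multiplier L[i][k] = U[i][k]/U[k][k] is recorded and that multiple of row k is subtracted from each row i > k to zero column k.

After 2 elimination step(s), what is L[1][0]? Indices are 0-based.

L[1][0] = -4

[col 0] pivot 3
  R1 -= -4*R0 → (0, 3, 2)  (L[1][0] := -4)
  R2 -= -1*R0 → (0, -9, -10)  (L[2][0] := -1)
[col 1] pivot 3
  R2 -= -3*R1 → (0, 0, -4)  (L[2][1] := -3)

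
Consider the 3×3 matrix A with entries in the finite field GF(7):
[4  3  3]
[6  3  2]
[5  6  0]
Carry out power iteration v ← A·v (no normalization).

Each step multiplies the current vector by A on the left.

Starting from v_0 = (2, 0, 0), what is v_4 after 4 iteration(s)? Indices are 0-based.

v_4 = (3, 3, 2)

v_0 = (2, 0, 0).
v_1 = A·v_0 = (1, 5, 3).
v_2 = A·v_1 = (0, 6, 0).
v_3 = A·v_2 = (4, 4, 1).
v_4 = A·v_3 = (3, 3, 2).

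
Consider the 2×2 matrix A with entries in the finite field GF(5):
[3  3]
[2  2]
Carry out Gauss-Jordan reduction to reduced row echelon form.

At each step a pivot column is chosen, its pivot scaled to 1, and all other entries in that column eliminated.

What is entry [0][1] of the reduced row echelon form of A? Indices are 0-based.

M[0][1] = 1

step 1: normalize row 0 (÷3) = (1, 1)
  row 1: subtract 2×row0 = (0, 0)
skip col 1 (zero from row 1)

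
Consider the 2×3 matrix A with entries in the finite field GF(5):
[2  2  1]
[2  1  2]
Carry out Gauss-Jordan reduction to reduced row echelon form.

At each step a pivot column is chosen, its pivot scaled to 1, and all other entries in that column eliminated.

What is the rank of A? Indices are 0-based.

rank = 2

[1] R0 /= 2  ⇒  (1, 1, 3)
     R1 -= 2·R0  ⇒  (0, 4, 1)
[2] R1 /= 4  ⇒  (0, 1, 4)
     R0 -= 1·R1  ⇒  (1, 0, 4)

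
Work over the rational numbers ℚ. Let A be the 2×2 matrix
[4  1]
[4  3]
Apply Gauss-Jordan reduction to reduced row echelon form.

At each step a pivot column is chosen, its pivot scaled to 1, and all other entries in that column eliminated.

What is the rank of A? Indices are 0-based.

rank = 2

pivot(0,0)=4: scale R0 → (1, 1/4)
  clear (1,0): R1 −= (4)R0 → (0, 2)
pivot(1,1)=2: scale R1 → (0, 1)
  clear (0,1): R0 −= (1/4)R1 → (1, 0)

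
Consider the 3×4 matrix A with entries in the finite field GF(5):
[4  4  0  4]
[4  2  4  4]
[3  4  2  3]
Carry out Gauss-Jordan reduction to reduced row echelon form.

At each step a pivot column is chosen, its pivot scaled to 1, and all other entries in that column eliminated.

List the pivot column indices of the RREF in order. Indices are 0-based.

[1] R0 /= 4  ⇒  (1, 1, 0, 1)
     R1 -= 4·R0  ⇒  (0, 3, 4, 0)
     R2 -= 3·R0  ⇒  (0, 1, 2, 0)
[2] R1 /= 3  ⇒  (0, 1, 3, 0)
     R0 -= 1·R1  ⇒  (1, 0, 2, 1)
     R2 -= 1·R1  ⇒  (0, 0, 4, 0)
[3] R2 /= 4  ⇒  (0, 0, 1, 0)
     R0 -= 2·R2  ⇒  (1, 0, 0, 1)
     R1 -= 3·R2  ⇒  (0, 1, 0, 0)

pivot columns: 0, 1, 2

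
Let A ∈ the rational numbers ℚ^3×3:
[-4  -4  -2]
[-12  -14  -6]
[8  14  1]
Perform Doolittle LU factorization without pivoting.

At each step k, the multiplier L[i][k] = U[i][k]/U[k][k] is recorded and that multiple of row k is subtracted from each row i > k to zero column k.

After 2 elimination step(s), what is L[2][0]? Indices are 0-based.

L[2][0] = -2

k=0: U[0][0]=-4
  eliminate (1,0): mult=3, new row 1: (0, -2, 0); set L[1][0]=3
  eliminate (2,0): mult=-2, new row 2: (0, 6, -3); set L[2][0]=-2
k=1: U[1][1]=-2
  eliminate (2,1): mult=-3, new row 2: (0, 0, -3); set L[2][1]=-3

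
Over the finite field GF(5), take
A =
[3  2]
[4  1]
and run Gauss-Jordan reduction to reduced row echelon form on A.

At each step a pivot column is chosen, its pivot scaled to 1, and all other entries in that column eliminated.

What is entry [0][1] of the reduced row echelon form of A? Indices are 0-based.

M[0][1] = 4

pivot(0,0)=3: scale R0 → (1, 4)
  clear (1,0): R1 −= (4)R0 → (0, 0)
col 1: no nonzero at/below row 1; advance.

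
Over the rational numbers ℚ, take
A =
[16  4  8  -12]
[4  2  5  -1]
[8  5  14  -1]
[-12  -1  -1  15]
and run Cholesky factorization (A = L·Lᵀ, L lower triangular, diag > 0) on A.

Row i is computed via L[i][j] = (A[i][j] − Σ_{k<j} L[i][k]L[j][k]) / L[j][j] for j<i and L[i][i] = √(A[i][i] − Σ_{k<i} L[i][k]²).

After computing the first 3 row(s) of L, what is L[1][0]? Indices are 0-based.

Step 1: L[0][0] = √(16) = 4.
  L[1][0] = (4) / L[0][0] = 1.
Step 2: L[1][1] = √(1) = 1.
  L[2][0] = (8) / L[0][0] = 2.
  L[2][1] = (3) / L[1][1] = 3.
Step 3: L[2][2] = √(1) = 1.

L[1][0] = 1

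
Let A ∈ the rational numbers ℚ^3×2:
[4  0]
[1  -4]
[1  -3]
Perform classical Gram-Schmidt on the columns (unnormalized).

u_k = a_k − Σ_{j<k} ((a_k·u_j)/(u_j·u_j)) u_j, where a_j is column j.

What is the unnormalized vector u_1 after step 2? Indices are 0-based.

Step 1: u_0 = a_0 = (4, 1, 1).
Step 2: u_1 = a_1 − (-7/18)·u_0 = (14/9, -65/18, -47/18).

u_1 = (14/9, -65/18, -47/18)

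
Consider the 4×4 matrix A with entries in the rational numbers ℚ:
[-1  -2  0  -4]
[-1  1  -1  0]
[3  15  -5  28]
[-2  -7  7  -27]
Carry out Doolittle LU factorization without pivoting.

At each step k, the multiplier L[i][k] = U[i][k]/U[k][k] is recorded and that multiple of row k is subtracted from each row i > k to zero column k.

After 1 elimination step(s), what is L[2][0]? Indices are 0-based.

k=0: U[0][0]=-1
  eliminate (1,0): mult=1, new row 1: (0, 3, -1, 4); set L[1][0]=1
  eliminate (2,0): mult=-3, new row 2: (0, 9, -5, 16); set L[2][0]=-3
  eliminate (3,0): mult=2, new row 3: (0, -3, 7, -19); set L[3][0]=2

L[2][0] = -3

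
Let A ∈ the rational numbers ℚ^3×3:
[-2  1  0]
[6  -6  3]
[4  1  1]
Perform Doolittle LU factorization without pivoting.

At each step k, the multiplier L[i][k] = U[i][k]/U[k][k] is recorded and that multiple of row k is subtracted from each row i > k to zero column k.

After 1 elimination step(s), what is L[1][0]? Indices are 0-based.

L[1][0] = -3

Step 1: pivot at (0,0) is -2.
  row1 ← row1 − (-3)·row0  ⇒  L[1][0]=-3, U row1=(0, -3, 3)
  row2 ← row2 − (-2)·row0  ⇒  L[2][0]=-2, U row2=(0, 3, 1)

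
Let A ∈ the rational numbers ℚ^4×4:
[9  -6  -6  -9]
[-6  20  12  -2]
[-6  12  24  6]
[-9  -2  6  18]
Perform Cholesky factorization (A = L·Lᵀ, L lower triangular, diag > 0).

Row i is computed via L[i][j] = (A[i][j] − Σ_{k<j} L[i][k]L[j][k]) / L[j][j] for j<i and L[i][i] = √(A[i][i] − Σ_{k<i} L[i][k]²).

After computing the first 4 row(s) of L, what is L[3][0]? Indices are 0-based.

L[3][0] = -3

Step 1: L[0][0] = √(9) = 3.
  L[1][0] = (-6) / L[0][0] = -2.
Step 2: L[1][1] = √(16) = 4.
  L[2][0] = (-6) / L[0][0] = -2.
  L[2][1] = (8) / L[1][1] = 2.
Step 3: L[2][2] = √(16) = 4.
  L[3][0] = (-9) / L[0][0] = -3.
  L[3][1] = (-8) / L[1][1] = -2.
  L[3][2] = (4) / L[2][2] = 1.
Step 4: L[3][3] = √(4) = 2.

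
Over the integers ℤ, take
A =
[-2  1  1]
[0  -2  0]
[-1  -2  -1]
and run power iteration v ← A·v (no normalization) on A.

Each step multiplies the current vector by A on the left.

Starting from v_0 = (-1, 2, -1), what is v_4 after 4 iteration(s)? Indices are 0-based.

v_4 = (-105, 32, 4)

v_0 = (-1, 2, -1).
v_1 = A·v_0 = (3, -4, -2).
v_2 = A·v_1 = (-12, 8, 7).
v_3 = A·v_2 = (39, -16, -11).
v_4 = A·v_3 = (-105, 32, 4).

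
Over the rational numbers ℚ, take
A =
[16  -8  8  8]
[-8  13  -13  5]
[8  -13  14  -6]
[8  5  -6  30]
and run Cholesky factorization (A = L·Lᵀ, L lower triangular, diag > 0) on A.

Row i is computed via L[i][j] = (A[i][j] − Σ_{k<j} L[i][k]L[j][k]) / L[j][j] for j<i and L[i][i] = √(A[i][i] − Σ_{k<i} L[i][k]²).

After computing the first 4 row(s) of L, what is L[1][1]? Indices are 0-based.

Step 1: L[0][0] = √(16) = 4.
  L[1][0] = (-8) / L[0][0] = -2.
Step 2: L[1][1] = √(9) = 3.
  L[2][0] = (8) / L[0][0] = 2.
  L[2][1] = (-9) / L[1][1] = -3.
Step 3: L[2][2] = √(1) = 1.
  L[3][0] = (8) / L[0][0] = 2.
  L[3][1] = (9) / L[1][1] = 3.
  L[3][2] = (-1) / L[2][2] = -1.
Step 4: L[3][3] = √(16) = 4.

L[1][1] = 3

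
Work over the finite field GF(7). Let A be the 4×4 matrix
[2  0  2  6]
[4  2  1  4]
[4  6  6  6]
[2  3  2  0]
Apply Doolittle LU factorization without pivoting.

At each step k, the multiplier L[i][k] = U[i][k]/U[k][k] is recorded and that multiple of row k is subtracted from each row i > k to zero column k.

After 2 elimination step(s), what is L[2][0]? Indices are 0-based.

L[2][0] = 2

[col 0] pivot 2
  R1 -= 2*R0 → (0, 2, 4, 6)  (L[1][0] := 2)
  R2 -= 2*R0 → (0, 6, 2, 1)  (L[2][0] := 2)
  R3 -= 1*R0 → (0, 3, 0, 1)  (L[3][0] := 1)
[col 1] pivot 2
  R2 -= 3*R1 → (0, 0, 4, 4)  (L[2][1] := 3)
  R3 -= 5*R1 → (0, 0, 1, 6)  (L[3][1] := 5)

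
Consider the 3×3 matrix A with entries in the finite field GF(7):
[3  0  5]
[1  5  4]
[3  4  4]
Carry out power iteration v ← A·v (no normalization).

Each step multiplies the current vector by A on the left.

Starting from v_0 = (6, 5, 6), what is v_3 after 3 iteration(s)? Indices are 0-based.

v_0 = (6, 5, 6).
v_1 = A·v_0 = (6, 6, 6).
v_2 = A·v_1 = (6, 4, 3).
v_3 = A·v_2 = (5, 3, 4).

v_3 = (5, 3, 4)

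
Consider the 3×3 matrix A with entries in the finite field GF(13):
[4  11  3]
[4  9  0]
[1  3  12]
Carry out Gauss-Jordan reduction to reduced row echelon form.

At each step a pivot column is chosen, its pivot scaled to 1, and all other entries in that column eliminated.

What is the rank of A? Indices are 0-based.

step 1: normalize row 0 (÷4) = (1, 6, 4)
  row 1: subtract 4×row0 = (0, 11, 10)
  row 2: subtract 1×row0 = (0, 10, 8)
step 2: normalize row 1 (÷11) = (0, 1, 8)
  row 0: subtract 6×row1 = (1, 0, 8)
  row 2: subtract 10×row1 = (0, 0, 6)
step 3: normalize row 2 (÷6) = (0, 0, 1)
  row 0: subtract 8×row2 = (1, 0, 0)
  row 1: subtract 8×row2 = (0, 1, 0)

rank = 3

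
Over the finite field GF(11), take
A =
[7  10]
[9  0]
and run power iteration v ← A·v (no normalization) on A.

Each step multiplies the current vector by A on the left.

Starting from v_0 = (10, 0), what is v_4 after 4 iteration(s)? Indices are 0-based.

v_4 = (7, 5)

v_0 = (10, 0).
v_1 = A·v_0 = (4, 2).
v_2 = A·v_1 = (4, 3).
v_3 = A·v_2 = (3, 3).
v_4 = A·v_3 = (7, 5).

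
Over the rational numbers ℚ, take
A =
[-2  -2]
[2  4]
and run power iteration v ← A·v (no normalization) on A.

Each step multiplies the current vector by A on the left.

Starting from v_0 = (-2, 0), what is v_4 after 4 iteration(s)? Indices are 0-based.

v_4 = (32, -96)

v_0 = (-2, 0).
v_1 = A·v_0 = (4, -4).
v_2 = A·v_1 = (0, -8).
v_3 = A·v_2 = (16, -32).
v_4 = A·v_3 = (32, -96).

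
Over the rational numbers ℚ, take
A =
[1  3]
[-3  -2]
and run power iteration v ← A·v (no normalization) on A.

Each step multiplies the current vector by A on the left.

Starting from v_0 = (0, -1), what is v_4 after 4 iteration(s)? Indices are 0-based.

v_4 = (-39, -16)

v_0 = (0, -1).
v_1 = A·v_0 = (-3, 2).
v_2 = A·v_1 = (3, 5).
v_3 = A·v_2 = (18, -19).
v_4 = A·v_3 = (-39, -16).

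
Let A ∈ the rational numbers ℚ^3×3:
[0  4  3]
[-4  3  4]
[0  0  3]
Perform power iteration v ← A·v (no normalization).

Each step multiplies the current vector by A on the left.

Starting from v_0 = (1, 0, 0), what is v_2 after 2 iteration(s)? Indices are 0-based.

v_2 = (-16, -12, 0)

v_0 = (1, 0, 0).
v_1 = A·v_0 = (0, -4, 0).
v_2 = A·v_1 = (-16, -12, 0).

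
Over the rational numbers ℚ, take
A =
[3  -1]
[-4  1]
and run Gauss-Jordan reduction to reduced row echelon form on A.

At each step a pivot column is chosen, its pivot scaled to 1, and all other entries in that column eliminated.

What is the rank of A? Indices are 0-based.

rank = 2

step 1: normalize row 0 (÷3) = (1, -1/3)
  row 1: subtract -4×row0 = (0, -1/3)
step 2: normalize row 1 (÷-1/3) = (0, 1)
  row 0: subtract -1/3×row1 = (1, 0)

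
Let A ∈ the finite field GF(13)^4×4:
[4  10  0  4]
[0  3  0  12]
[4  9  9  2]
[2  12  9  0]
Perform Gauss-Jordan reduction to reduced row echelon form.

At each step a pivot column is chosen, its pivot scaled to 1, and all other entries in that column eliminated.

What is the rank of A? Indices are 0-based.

step 1: normalize row 0 (÷4) = (1, 9, 0, 1)
  row 2: subtract 4×row0 = (0, 12, 9, 11)
  row 3: subtract 2×row0 = (0, 7, 9, 11)
step 2: normalize row 1 (÷3) = (0, 1, 0, 4)
  row 0: subtract 9×row1 = (1, 0, 0, 4)
  row 2: subtract 12×row1 = (0, 0, 9, 2)
  row 3: subtract 7×row1 = (0, 0, 9, 9)
step 3: normalize row 2 (÷9) = (0, 0, 1, 6)
  row 3: subtract 9×row2 = (0, 0, 0, 7)
step 4: normalize row 3 (÷7) = (0, 0, 0, 1)
  row 0: subtract 4×row3 = (1, 0, 0, 0)
  row 1: subtract 4×row3 = (0, 1, 0, 0)
  row 2: subtract 6×row3 = (0, 0, 1, 0)

rank = 4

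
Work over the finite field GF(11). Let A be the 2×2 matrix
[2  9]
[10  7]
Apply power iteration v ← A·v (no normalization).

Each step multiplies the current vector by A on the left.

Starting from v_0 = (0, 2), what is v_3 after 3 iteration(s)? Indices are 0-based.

v_0 = (0, 2).
v_1 = A·v_0 = (7, 3).
v_2 = A·v_1 = (8, 3).
v_3 = A·v_2 = (10, 2).

v_3 = (10, 2)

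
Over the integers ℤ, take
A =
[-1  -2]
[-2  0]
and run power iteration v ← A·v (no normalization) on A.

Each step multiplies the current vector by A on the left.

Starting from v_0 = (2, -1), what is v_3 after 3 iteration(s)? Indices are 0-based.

v_0 = (2, -1).
v_1 = A·v_0 = (0, -4).
v_2 = A·v_1 = (8, 0).
v_3 = A·v_2 = (-8, -16).

v_3 = (-8, -16)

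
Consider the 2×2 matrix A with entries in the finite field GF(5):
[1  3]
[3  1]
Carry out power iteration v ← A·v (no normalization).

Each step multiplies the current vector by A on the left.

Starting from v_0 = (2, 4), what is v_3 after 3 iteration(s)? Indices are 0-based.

v_0 = (2, 4).
v_1 = A·v_0 = (4, 0).
v_2 = A·v_1 = (4, 2).
v_3 = A·v_2 = (0, 4).

v_3 = (0, 4)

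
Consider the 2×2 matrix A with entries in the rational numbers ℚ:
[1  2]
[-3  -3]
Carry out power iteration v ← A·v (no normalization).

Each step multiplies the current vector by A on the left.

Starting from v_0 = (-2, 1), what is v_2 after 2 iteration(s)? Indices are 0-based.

v_2 = (6, -9)

v_0 = (-2, 1).
v_1 = A·v_0 = (0, 3).
v_2 = A·v_1 = (6, -9).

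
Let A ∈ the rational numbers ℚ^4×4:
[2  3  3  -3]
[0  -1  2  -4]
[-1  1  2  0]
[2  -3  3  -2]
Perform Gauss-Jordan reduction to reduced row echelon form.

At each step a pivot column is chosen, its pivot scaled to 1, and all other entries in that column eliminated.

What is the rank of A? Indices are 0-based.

pivot(0,0)=2: scale R0 → (1, 3/2, 3/2, -3/2)
  clear (2,0): R2 −= (-1)R0 → (0, 5/2, 7/2, -3/2)
  clear (3,0): R3 −= (2)R0 → (0, -6, 0, 1)
pivot(1,1)=-1: scale R1 → (0, 1, -2, 4)
  clear (0,1): R0 −= (3/2)R1 → (1, 0, 9/2, -15/2)
  clear (2,1): R2 −= (5/2)R1 → (0, 0, 17/2, -23/2)
  clear (3,1): R3 −= (-6)R1 → (0, 0, -12, 25)
pivot(2,2)=17/2: scale R2 → (0, 0, 1, -23/17)
  clear (0,2): R0 −= (9/2)R2 → (1, 0, 0, -24/17)
  clear (1,2): R1 −= (-2)R2 → (0, 1, 0, 22/17)
  clear (3,2): R3 −= (-12)R2 → (0, 0, 0, 149/17)
pivot(3,3)=149/17: scale R3 → (0, 0, 0, 1)
  clear (0,3): R0 −= (-24/17)R3 → (1, 0, 0, 0)
  clear (1,3): R1 −= (22/17)R3 → (0, 1, 0, 0)
  clear (2,3): R2 −= (-23/17)R3 → (0, 0, 1, 0)

rank = 4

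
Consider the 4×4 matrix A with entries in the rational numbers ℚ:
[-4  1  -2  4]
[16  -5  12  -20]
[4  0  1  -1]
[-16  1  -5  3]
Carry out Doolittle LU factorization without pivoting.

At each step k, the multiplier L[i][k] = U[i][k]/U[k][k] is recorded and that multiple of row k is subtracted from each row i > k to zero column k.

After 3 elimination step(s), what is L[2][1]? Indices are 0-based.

[col 0] pivot -4
  R1 -= -4*R0 → (0, -1, 4, -4)  (L[1][0] := -4)
  R2 -= -1*R0 → (0, 1, -1, 3)  (L[2][0] := -1)
  R3 -= 4*R0 → (0, -3, 3, -13)  (L[3][0] := 4)
[col 1] pivot -1
  R2 -= -1*R1 → (0, 0, 3, -1)  (L[2][1] := -1)
  R3 -= 3*R1 → (0, 0, -9, -1)  (L[3][1] := 3)
[col 2] pivot 3
  R3 -= -3*R2 → (0, 0, 0, -4)  (L[3][2] := -3)

L[2][1] = -1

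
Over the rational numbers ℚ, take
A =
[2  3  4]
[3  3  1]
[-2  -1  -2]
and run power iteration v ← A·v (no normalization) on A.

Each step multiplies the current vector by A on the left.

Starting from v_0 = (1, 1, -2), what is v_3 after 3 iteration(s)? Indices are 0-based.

v_3 = (32, 42, -24)

v_0 = (1, 1, -2).
v_1 = A·v_0 = (-3, 4, 1).
v_2 = A·v_1 = (10, 4, 0).
v_3 = A·v_2 = (32, 42, -24).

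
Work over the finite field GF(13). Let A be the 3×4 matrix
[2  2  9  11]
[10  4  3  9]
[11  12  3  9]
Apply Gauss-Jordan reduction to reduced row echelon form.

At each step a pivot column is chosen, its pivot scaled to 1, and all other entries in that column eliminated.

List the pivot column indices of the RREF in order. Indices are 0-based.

pivot(0,0)=2: scale R0 → (1, 1, 11, 12)
  clear (1,0): R1 −= (10)R0 → (0, 7, 10, 6)
  clear (2,0): R2 −= (11)R0 → (0, 1, 12, 7)
pivot(1,1)=7: scale R1 → (0, 1, 7, 12)
  clear (0,1): R0 −= (1)R1 → (1, 0, 4, 0)
  clear (2,1): R2 −= (1)R1 → (0, 0, 5, 8)
pivot(2,2)=5: scale R2 → (0, 0, 1, 12)
  clear (0,2): R0 −= (4)R2 → (1, 0, 0, 4)
  clear (1,2): R1 −= (7)R2 → (0, 1, 0, 6)

pivot columns: 0, 1, 2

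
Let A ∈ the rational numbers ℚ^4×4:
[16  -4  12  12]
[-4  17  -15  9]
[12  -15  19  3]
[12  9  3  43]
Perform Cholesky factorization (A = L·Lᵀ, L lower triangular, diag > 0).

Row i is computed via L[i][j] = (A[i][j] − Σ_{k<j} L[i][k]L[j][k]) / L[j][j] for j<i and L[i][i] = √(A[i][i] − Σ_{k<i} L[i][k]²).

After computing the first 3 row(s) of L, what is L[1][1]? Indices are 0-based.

L[1][1] = 4

Step 1: L[0][0] = √(16) = 4.
  L[1][0] = (-4) / L[0][0] = -1.
Step 2: L[1][1] = √(16) = 4.
  L[2][0] = (12) / L[0][0] = 3.
  L[2][1] = (-12) / L[1][1] = -3.
Step 3: L[2][2] = √(1) = 1.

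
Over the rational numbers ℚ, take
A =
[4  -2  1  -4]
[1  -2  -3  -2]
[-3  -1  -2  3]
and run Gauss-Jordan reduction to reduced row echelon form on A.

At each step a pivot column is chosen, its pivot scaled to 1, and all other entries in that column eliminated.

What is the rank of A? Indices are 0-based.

pivot(0,0)=4: scale R0 → (1, -1/2, 1/4, -1)
  clear (1,0): R1 −= (1)R0 → (0, -3/2, -13/4, -1)
  clear (2,0): R2 −= (-3)R0 → (0, -5/2, -5/4, 0)
pivot(1,1)=-3/2: scale R1 → (0, 1, 13/6, 2/3)
  clear (0,1): R0 −= (-1/2)R1 → (1, 0, 4/3, -2/3)
  clear (2,1): R2 −= (-5/2)R1 → (0, 0, 25/6, 5/3)
pivot(2,2)=25/6: scale R2 → (0, 0, 1, 2/5)
  clear (0,2): R0 −= (4/3)R2 → (1, 0, 0, -6/5)
  clear (1,2): R1 −= (13/6)R2 → (0, 1, 0, -1/5)

rank = 3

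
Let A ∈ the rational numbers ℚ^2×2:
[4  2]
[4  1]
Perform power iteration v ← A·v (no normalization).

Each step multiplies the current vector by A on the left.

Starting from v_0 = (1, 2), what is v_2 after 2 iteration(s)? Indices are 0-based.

v_0 = (1, 2).
v_1 = A·v_0 = (8, 6).
v_2 = A·v_1 = (44, 38).

v_2 = (44, 38)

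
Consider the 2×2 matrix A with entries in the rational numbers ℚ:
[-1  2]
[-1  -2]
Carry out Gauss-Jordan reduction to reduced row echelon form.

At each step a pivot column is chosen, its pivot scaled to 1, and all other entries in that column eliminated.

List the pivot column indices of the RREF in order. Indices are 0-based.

pivot columns: 0, 1

pivot(0,0)=-1: scale R0 → (1, -2)
  clear (1,0): R1 −= (-1)R0 → (0, -4)
pivot(1,1)=-4: scale R1 → (0, 1)
  clear (0,1): R0 −= (-2)R1 → (1, 0)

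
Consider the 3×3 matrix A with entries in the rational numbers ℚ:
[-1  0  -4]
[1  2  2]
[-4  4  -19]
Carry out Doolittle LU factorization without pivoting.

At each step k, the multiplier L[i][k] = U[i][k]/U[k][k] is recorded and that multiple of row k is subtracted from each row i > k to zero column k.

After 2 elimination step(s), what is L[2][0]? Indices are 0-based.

k=0: U[0][0]=-1
  eliminate (1,0): mult=-1, new row 1: (0, 2, -2); set L[1][0]=-1
  eliminate (2,0): mult=4, new row 2: (0, 4, -3); set L[2][0]=4
k=1: U[1][1]=2
  eliminate (2,1): mult=2, new row 2: (0, 0, 1); set L[2][1]=2

L[2][0] = 4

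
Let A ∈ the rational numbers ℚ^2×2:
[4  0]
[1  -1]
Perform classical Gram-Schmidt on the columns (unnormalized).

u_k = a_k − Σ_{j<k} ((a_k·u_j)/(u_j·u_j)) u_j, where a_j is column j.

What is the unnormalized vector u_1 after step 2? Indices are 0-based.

Step 1: u_0 = a_0 = (4, 1).
Step 2: u_1 = a_1 − (-1/17)·u_0 = (4/17, -16/17).

u_1 = (4/17, -16/17)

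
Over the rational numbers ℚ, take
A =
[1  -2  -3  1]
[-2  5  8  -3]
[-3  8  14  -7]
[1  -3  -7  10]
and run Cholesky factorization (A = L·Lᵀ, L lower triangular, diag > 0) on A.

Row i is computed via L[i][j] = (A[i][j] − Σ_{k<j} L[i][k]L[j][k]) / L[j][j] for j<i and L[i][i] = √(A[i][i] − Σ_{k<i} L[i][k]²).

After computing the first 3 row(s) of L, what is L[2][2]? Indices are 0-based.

Step 1: L[0][0] = √(1) = 1.
  L[1][0] = (-2) / L[0][0] = -2.
Step 2: L[1][1] = √(1) = 1.
  L[2][0] = (-3) / L[0][0] = -3.
  L[2][1] = (2) / L[1][1] = 2.
Step 3: L[2][2] = √(1) = 1.

L[2][2] = 1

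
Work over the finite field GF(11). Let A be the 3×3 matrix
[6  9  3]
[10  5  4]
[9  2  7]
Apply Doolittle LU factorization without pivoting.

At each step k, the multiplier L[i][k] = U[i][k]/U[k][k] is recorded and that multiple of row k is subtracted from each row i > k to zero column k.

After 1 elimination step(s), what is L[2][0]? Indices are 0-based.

k=0: U[0][0]=6
  eliminate (1,0): mult=9, new row 1: (0, 1, 10); set L[1][0]=9
  eliminate (2,0): mult=7, new row 2: (0, 5, 8); set L[2][0]=7

L[2][0] = 7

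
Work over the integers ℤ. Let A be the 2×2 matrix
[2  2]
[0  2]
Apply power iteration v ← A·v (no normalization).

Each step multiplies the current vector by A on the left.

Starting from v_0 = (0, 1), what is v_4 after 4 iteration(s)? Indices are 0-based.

v_4 = (64, 16)

v_0 = (0, 1).
v_1 = A·v_0 = (2, 2).
v_2 = A·v_1 = (8, 4).
v_3 = A·v_2 = (24, 8).
v_4 = A·v_3 = (64, 16).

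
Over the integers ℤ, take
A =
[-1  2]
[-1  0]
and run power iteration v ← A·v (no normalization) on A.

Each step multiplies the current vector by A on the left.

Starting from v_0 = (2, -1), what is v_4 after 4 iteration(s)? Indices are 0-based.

v_0 = (2, -1).
v_1 = A·v_0 = (-4, -2).
v_2 = A·v_1 = (0, 4).
v_3 = A·v_2 = (8, 0).
v_4 = A·v_3 = (-8, -8).

v_4 = (-8, -8)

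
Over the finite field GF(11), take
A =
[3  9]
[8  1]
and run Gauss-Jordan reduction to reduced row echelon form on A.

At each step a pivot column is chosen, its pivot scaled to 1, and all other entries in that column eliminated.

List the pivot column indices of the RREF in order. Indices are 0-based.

pivot(0,0)=3: scale R0 → (1, 3)
  clear (1,0): R1 −= (8)R0 → (0, 10)
pivot(1,1)=10: scale R1 → (0, 1)
  clear (0,1): R0 −= (3)R1 → (1, 0)

pivot columns: 0, 1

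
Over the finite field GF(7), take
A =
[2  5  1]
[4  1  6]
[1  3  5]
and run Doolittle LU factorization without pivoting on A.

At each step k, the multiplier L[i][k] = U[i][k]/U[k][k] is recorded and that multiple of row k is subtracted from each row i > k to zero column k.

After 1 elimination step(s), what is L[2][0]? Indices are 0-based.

[col 0] pivot 2
  R1 -= 2*R0 → (0, 5, 4)  (L[1][0] := 2)
  R2 -= 4*R0 → (0, 4, 1)  (L[2][0] := 4)

L[2][0] = 4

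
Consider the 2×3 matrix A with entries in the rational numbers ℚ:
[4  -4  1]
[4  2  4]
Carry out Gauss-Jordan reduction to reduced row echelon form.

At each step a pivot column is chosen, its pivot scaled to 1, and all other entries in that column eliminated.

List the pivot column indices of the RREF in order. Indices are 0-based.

pivot columns: 0, 1

pivot(0,0)=4: scale R0 → (1, -1, 1/4)
  clear (1,0): R1 −= (4)R0 → (0, 6, 3)
pivot(1,1)=6: scale R1 → (0, 1, 1/2)
  clear (0,1): R0 −= (-1)R1 → (1, 0, 3/4)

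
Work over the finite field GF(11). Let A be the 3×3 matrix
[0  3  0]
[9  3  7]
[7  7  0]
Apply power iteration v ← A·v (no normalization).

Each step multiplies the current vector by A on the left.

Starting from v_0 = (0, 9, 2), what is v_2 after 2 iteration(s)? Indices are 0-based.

v_2 = (2, 4, 3)

v_0 = (0, 9, 2).
v_1 = A·v_0 = (5, 8, 8).
v_2 = A·v_1 = (2, 4, 3).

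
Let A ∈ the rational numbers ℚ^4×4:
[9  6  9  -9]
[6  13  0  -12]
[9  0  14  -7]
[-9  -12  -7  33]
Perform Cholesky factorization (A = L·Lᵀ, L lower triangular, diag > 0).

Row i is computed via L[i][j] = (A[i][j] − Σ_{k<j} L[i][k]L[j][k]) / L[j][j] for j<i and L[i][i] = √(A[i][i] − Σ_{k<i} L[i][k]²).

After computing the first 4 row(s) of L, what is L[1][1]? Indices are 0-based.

L[1][1] = 3

Step 1: L[0][0] = √(9) = 3.
  L[1][0] = (6) / L[0][0] = 2.
Step 2: L[1][1] = √(9) = 3.
  L[2][0] = (9) / L[0][0] = 3.
  L[2][1] = (-6) / L[1][1] = -2.
Step 3: L[2][2] = √(1) = 1.
  L[3][0] = (-9) / L[0][0] = -3.
  L[3][1] = (-6) / L[1][1] = -2.
  L[3][2] = (-2) / L[2][2] = -2.
Step 4: L[3][3] = √(16) = 4.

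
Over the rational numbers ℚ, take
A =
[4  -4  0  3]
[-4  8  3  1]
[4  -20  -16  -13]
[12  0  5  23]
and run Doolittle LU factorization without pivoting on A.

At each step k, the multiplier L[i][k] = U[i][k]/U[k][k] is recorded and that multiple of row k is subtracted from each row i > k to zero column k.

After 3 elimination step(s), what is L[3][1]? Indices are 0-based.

k=0: U[0][0]=4
  eliminate (1,0): mult=-1, new row 1: (0, 4, 3, 4); set L[1][0]=-1
  eliminate (2,0): mult=1, new row 2: (0, -16, -16, -16); set L[2][0]=1
  eliminate (3,0): mult=3, new row 3: (0, 12, 5, 14); set L[3][0]=3
k=1: U[1][1]=4
  eliminate (2,1): mult=-4, new row 2: (0, 0, -4, 0); set L[2][1]=-4
  eliminate (3,1): mult=3, new row 3: (0, 0, -4, 2); set L[3][1]=3
k=2: U[2][2]=-4
  eliminate (3,2): mult=1, new row 3: (0, 0, 0, 2); set L[3][2]=1

L[3][1] = 3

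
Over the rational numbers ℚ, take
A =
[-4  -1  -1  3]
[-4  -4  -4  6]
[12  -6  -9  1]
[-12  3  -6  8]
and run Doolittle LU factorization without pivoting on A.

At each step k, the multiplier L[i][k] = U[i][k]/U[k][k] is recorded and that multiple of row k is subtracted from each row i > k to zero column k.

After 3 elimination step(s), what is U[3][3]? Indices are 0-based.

U[3][3] = 2

[col 0] pivot -4
  R1 -= 1*R0 → (0, -3, -3, 3)  (L[1][0] := 1)
  R2 -= -3*R0 → (0, -9, -12, 10)  (L[2][0] := -3)
  R3 -= 3*R0 → (0, 6, -3, -1)  (L[3][0] := 3)
[col 1] pivot -3
  R2 -= 3*R1 → (0, 0, -3, 1)  (L[2][1] := 3)
  R3 -= -2*R1 → (0, 0, -9, 5)  (L[3][1] := -2)
[col 2] pivot -3
  R3 -= 3*R2 → (0, 0, 0, 2)  (L[3][2] := 3)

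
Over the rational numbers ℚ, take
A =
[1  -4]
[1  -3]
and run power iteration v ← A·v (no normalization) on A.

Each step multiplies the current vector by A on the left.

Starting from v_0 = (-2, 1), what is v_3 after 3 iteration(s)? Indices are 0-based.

v_3 = (-22, -13)

v_0 = (-2, 1).
v_1 = A·v_0 = (-6, -5).
v_2 = A·v_1 = (14, 9).
v_3 = A·v_2 = (-22, -13).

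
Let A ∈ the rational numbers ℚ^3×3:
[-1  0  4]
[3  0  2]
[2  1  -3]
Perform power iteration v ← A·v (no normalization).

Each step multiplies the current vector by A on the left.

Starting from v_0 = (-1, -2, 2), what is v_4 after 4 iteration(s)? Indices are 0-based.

v_4 = (-1197, 259, 1155)

v_0 = (-1, -2, 2).
v_1 = A·v_0 = (9, 1, -10).
v_2 = A·v_1 = (-49, 7, 49).
v_3 = A·v_2 = (245, -49, -238).
v_4 = A·v_3 = (-1197, 259, 1155).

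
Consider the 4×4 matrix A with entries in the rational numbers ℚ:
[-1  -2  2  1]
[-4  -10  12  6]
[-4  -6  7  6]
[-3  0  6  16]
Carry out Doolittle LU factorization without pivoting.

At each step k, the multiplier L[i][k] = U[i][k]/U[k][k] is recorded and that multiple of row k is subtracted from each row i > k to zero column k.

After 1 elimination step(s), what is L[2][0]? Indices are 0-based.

k=0: U[0][0]=-1
  eliminate (1,0): mult=4, new row 1: (0, -2, 4, 2); set L[1][0]=4
  eliminate (2,0): mult=4, new row 2: (0, 2, -1, 2); set L[2][0]=4
  eliminate (3,0): mult=3, new row 3: (0, 6, 0, 13); set L[3][0]=3

L[2][0] = 4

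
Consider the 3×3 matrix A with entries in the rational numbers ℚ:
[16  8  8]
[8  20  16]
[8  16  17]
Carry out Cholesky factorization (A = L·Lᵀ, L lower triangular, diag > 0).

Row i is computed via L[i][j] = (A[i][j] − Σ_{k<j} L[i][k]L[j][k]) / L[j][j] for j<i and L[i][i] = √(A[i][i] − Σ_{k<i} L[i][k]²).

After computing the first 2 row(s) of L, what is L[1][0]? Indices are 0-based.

L[1][0] = 2

Step 1: L[0][0] = √(16) = 4.
  L[1][0] = (8) / L[0][0] = 2.
Step 2: L[1][1] = √(16) = 4.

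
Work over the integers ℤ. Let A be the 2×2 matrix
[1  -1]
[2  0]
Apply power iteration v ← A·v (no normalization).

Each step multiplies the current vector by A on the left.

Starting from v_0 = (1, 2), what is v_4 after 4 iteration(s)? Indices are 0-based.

v_0 = (1, 2).
v_1 = A·v_0 = (-1, 2).
v_2 = A·v_1 = (-3, -2).
v_3 = A·v_2 = (-1, -6).
v_4 = A·v_3 = (5, -2).

v_4 = (5, -2)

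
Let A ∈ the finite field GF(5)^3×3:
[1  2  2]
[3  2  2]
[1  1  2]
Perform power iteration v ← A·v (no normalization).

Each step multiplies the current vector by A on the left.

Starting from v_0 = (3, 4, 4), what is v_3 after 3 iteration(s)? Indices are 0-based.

v_3 = (1, 4, 4)

v_0 = (3, 4, 4).
v_1 = A·v_0 = (4, 0, 0).
v_2 = A·v_1 = (4, 2, 4).
v_3 = A·v_2 = (1, 4, 4).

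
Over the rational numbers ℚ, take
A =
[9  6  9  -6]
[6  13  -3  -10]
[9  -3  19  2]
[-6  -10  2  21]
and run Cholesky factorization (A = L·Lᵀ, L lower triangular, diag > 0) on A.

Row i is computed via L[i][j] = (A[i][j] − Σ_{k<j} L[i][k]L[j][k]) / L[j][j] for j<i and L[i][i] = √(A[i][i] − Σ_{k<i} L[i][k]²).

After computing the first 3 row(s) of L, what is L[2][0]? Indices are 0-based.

Step 1: L[0][0] = √(9) = 3.
  L[1][0] = (6) / L[0][0] = 2.
Step 2: L[1][1] = √(9) = 3.
  L[2][0] = (9) / L[0][0] = 3.
  L[2][1] = (-9) / L[1][1] = -3.
Step 3: L[2][2] = √(1) = 1.

L[2][0] = 3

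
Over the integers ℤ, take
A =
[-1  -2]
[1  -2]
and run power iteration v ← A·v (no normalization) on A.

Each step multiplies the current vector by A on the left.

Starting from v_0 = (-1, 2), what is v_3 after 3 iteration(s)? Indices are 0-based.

v_0 = (-1, 2).
v_1 = A·v_0 = (-3, -5).
v_2 = A·v_1 = (13, 7).
v_3 = A·v_2 = (-27, -1).

v_3 = (-27, -1)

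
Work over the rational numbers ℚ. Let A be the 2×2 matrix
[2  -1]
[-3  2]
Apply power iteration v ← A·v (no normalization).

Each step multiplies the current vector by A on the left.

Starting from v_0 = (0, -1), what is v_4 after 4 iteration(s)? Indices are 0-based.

v_0 = (0, -1).
v_1 = A·v_0 = (1, -2).
v_2 = A·v_1 = (4, -7).
v_3 = A·v_2 = (15, -26).
v_4 = A·v_3 = (56, -97).

v_4 = (56, -97)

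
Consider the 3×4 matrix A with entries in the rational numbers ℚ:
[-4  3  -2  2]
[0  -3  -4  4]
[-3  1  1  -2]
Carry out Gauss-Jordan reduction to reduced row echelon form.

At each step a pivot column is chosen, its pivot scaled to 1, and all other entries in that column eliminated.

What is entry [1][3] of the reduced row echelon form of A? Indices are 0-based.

M[1][3] = 8/25

[1] R0 /= -4  ⇒  (1, -3/4, 1/2, -1/2)
     R2 -= -3·R0  ⇒  (0, -5/4, 5/2, -7/2)
[2] R1 /= -3  ⇒  (0, 1, 4/3, -4/3)
     R0 -= -3/4·R1  ⇒  (1, 0, 3/2, -3/2)
     R2 -= -5/4·R1  ⇒  (0, 0, 25/6, -31/6)
[3] R2 /= 25/6  ⇒  (0, 0, 1, -31/25)
     R0 -= 3/2·R2  ⇒  (1, 0, 0, 9/25)
     R1 -= 4/3·R2  ⇒  (0, 1, 0, 8/25)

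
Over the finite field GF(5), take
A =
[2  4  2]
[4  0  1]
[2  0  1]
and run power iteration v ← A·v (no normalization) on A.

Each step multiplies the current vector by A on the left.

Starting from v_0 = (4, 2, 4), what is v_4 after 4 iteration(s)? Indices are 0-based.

v_4 = (2, 3, 1)

v_0 = (4, 2, 4).
v_1 = A·v_0 = (4, 0, 2).
v_2 = A·v_1 = (2, 3, 0).
v_3 = A·v_2 = (1, 3, 4).
v_4 = A·v_3 = (2, 3, 1).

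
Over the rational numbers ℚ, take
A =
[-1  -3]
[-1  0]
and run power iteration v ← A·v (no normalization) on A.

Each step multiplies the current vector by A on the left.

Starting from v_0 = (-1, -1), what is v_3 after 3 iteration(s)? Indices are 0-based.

v_0 = (-1, -1).
v_1 = A·v_0 = (4, 1).
v_2 = A·v_1 = (-7, -4).
v_3 = A·v_2 = (19, 7).

v_3 = (19, 7)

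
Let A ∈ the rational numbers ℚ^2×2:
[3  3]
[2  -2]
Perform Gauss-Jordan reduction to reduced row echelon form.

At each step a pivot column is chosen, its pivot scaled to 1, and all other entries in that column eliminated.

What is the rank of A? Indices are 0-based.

rank = 2

pivot(0,0)=3: scale R0 → (1, 1)
  clear (1,0): R1 −= (2)R0 → (0, -4)
pivot(1,1)=-4: scale R1 → (0, 1)
  clear (0,1): R0 −= (1)R1 → (1, 0)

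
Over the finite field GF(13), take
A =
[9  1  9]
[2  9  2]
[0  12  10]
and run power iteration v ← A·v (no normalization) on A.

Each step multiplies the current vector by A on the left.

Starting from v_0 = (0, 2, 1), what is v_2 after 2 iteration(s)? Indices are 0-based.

v_2 = (9, 10, 8)

v_0 = (0, 2, 1).
v_1 = A·v_0 = (11, 7, 8).
v_2 = A·v_1 = (9, 10, 8).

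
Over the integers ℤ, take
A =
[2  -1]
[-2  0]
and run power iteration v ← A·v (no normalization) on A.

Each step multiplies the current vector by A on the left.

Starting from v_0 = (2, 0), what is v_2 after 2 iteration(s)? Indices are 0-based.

v_0 = (2, 0).
v_1 = A·v_0 = (4, -4).
v_2 = A·v_1 = (12, -8).

v_2 = (12, -8)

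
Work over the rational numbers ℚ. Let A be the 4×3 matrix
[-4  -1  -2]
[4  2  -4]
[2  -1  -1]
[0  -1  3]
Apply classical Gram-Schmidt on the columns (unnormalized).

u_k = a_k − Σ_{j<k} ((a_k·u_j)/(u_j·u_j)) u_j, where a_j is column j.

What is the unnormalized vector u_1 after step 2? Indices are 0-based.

Step 1: u_0 = a_0 = (-4, 4, 2, 0).
Step 2: u_1 = a_1 − (5/18)·u_0 = (1/9, 8/9, -14/9, -1).

u_1 = (1/9, 8/9, -14/9, -1)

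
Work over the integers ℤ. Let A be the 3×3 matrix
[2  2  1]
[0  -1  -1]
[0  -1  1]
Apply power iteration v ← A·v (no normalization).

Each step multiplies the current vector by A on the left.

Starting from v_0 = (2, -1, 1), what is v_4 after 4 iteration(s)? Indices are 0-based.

v_0 = (2, -1, 1).
v_1 = A·v_0 = (3, 0, 2).
v_2 = A·v_1 = (8, -2, 2).
v_3 = A·v_2 = (14, 0, 4).
v_4 = A·v_3 = (32, -4, 4).

v_4 = (32, -4, 4)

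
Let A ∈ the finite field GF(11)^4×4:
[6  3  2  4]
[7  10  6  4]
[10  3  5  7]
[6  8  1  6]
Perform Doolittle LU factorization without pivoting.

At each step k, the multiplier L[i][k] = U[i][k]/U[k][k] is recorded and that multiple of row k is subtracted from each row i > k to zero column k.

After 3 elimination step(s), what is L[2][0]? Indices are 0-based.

L[2][0] = 9

[col 0] pivot 6
  R1 -= 3*R0 → (0, 1, 0, 3)  (L[1][0] := 3)
  R2 -= 9*R0 → (0, 9, 9, 4)  (L[2][0] := 9)
  R3 -= 1*R0 → (0, 5, 10, 2)  (L[3][0] := 1)
[col 1] pivot 1
  R2 -= 9*R1 → (0, 0, 9, 10)  (L[2][1] := 9)
  R3 -= 5*R1 → (0, 0, 10, 9)  (L[3][1] := 5)
[col 2] pivot 9
  R3 -= 6*R2 → (0, 0, 0, 4)  (L[3][2] := 6)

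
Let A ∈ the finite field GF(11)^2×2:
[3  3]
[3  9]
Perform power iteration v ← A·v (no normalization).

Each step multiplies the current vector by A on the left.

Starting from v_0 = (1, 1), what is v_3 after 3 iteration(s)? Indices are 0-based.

v_3 = (1, 9)

v_0 = (1, 1).
v_1 = A·v_0 = (6, 1).
v_2 = A·v_1 = (10, 5).
v_3 = A·v_2 = (1, 9).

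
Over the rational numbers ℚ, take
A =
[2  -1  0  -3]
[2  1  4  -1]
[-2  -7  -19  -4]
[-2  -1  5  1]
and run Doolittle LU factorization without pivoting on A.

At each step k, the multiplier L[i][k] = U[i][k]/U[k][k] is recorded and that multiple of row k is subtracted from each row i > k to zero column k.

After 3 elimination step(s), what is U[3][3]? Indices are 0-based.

k=0: U[0][0]=2
  eliminate (1,0): mult=1, new row 1: (0, 2, 4, 2); set L[1][0]=1
  eliminate (2,0): mult=-1, new row 2: (0, -8, -19, -7); set L[2][0]=-1
  eliminate (3,0): mult=-1, new row 3: (0, -2, 5, -2); set L[3][0]=-1
k=1: U[1][1]=2
  eliminate (2,1): mult=-4, new row 2: (0, 0, -3, 1); set L[2][1]=-4
  eliminate (3,1): mult=-1, new row 3: (0, 0, 9, 0); set L[3][1]=-1
k=2: U[2][2]=-3
  eliminate (3,2): mult=-3, new row 3: (0, 0, 0, 3); set L[3][2]=-3

U[3][3] = 3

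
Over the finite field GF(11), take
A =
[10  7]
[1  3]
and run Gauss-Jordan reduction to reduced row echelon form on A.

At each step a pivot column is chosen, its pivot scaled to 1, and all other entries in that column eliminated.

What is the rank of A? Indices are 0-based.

step 1: normalize row 0 (÷10) = (1, 4)
  row 1: subtract 1×row0 = (0, 10)
step 2: normalize row 1 (÷10) = (0, 1)
  row 0: subtract 4×row1 = (1, 0)

rank = 2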